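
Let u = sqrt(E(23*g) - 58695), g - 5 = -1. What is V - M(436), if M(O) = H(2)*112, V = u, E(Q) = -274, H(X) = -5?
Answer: 560 + I*sqrt(58969) ≈ 560.0 + 242.84*I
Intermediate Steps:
g = 4 (g = 5 - 1 = 4)
u = I*sqrt(58969) (u = sqrt(-274 - 58695) = sqrt(-58969) = I*sqrt(58969) ≈ 242.84*I)
V = I*sqrt(58969) ≈ 242.84*I
M(O) = -560 (M(O) = -5*112 = -560)
V - M(436) = I*sqrt(58969) - 1*(-560) = I*sqrt(58969) + 560 = 560 + I*sqrt(58969)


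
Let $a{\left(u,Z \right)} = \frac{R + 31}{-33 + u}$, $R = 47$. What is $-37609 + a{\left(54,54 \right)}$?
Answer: $- \frac{263237}{7} \approx -37605.0$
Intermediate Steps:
$a{\left(u,Z \right)} = \frac{78}{-33 + u}$ ($a{\left(u,Z \right)} = \frac{47 + 31}{-33 + u} = \frac{78}{-33 + u}$)
$-37609 + a{\left(54,54 \right)} = -37609 + \frac{78}{-33 + 54} = -37609 + \frac{78}{21} = -37609 + 78 \cdot \frac{1}{21} = -37609 + \frac{26}{7} = - \frac{263237}{7}$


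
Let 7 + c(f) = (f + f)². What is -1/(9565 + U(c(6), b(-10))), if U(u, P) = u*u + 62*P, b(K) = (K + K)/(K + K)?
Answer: -1/28396 ≈ -3.5216e-5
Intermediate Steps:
c(f) = -7 + 4*f² (c(f) = -7 + (f + f)² = -7 + (2*f)² = -7 + 4*f²)
b(K) = 1 (b(K) = (2*K)/((2*K)) = (2*K)*(1/(2*K)) = 1)
U(u, P) = u² + 62*P
-1/(9565 + U(c(6), b(-10))) = -1/(9565 + ((-7 + 4*6²)² + 62*1)) = -1/(9565 + ((-7 + 4*36)² + 62)) = -1/(9565 + ((-7 + 144)² + 62)) = -1/(9565 + (137² + 62)) = -1/(9565 + (18769 + 62)) = -1/(9565 + 18831) = -1/28396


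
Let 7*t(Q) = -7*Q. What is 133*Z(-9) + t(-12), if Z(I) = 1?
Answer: 145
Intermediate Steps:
t(Q) = -Q (t(Q) = (-7*Q)/7 = -Q)
133*Z(-9) + t(-12) = 133*1 - 1*(-12) = 133 + 12 = 145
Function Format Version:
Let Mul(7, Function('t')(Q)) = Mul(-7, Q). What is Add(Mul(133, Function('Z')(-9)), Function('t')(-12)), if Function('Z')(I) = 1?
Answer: 145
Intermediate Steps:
Function('t')(Q) = Mul(-1, Q) (Function('t')(Q) = Mul(Rational(1, 7), Mul(-7, Q)) = Mul(-1, Q))
Add(Mul(133, Function('Z')(-9)), Function('t')(-12)) = Add(Mul(133, 1), Mul(-1, -12)) = Add(133, 12) = 145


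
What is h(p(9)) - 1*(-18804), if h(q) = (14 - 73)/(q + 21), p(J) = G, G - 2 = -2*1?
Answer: 394825/21 ≈ 18801.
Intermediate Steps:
G = 0 (G = 2 - 2*1 = 2 - 2 = 0)
p(J) = 0
h(q) = -59/(21 + q)
h(p(9)) - 1*(-18804) = -59/(21 + 0) - 1*(-18804) = -59/21 + 18804 = 394825/21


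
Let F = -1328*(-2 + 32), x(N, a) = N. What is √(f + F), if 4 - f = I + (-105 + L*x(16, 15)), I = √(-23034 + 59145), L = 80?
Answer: √(-41011 - √36111) ≈ 202.98*I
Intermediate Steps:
I = √36111 ≈ 190.03
F = -39840 (F = -1328*30 = -39840)
f = -1171 - √36111 (f = 4 - (√36111 + (-105 + 80*16)) = 4 - (√36111 + (-105 + 1280)) = 4 - (√36111 + 1175) = 4 - (1175 + √36111) = 4 + (-1175 - √36111) = -1171 - √36111 ≈ -1361.0)
√(f + F) = √((-1171 - √36111) - 39840) = √(-41011 - √36111)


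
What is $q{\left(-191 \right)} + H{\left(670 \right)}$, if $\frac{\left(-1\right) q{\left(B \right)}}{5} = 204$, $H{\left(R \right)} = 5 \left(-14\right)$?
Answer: $-1090$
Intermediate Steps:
$H{\left(R \right)} = -70$
$q{\left(B \right)} = -1020$ ($q{\left(B \right)} = \left(-5\right) 204 = -1020$)
$q{\left(-191 \right)} + H{\left(670 \right)} = -1020 - 70 = -1090$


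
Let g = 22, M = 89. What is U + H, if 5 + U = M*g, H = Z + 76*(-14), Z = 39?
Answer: 928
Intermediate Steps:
H = -1025 (H = 39 + 76*(-14) = 39 - 1064 = -1025)
U = 1953 (U = -5 + 89*22 = -5 + 1958 = 1953)
U + H = 1953 - 1025 = 928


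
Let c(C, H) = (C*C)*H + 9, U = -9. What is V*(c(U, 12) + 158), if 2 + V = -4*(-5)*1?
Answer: 20502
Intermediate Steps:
V = 18 (V = -2 - 4*(-5)*1 = -2 + 20*1 = -2 + 20 = 18)
c(C, H) = 9 + H*C² (c(C, H) = C²*H + 9 = H*C² + 9 = 9 + H*C²)
V*(c(U, 12) + 158) = 18*((9 + 12*(-9)²) + 158) = 18*((9 + 12*81) + 158) = 18*((9 + 972) + 158) = 18*(981 + 158) = 18*1139 = 20502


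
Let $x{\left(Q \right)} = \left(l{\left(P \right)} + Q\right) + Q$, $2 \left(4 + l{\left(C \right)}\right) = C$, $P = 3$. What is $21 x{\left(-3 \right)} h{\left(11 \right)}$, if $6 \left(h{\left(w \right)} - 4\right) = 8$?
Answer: $-952$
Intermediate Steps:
$h{\left(w \right)} = \frac{16}{3}$ ($h{\left(w \right)} = 4 + \frac{1}{6} \cdot 8 = 4 + \frac{4}{3} = \frac{16}{3}$)
$l{\left(C \right)} = -4 + \frac{C}{2}$
$x{\left(Q \right)} = - \frac{5}{2} + 2 Q$ ($x{\left(Q \right)} = \left(\left(-4 + \frac{1}{2} \cdot 3\right) + Q\right) + Q = \left(\left(-4 + \frac{3}{2}\right) + Q\right) + Q = \left(- \frac{5}{2} + Q\right) + Q = - \frac{5}{2} + 2 Q$)
$21 x{\left(-3 \right)} h{\left(11 \right)} = 21 \left(- \frac{5}{2} + 2 \left(-3\right)\right) \frac{16}{3} = 21 \left(- \frac{5}{2} - 6\right) \frac{16}{3} = 21 \left(- \frac{17}{2}\right) \frac{16}{3} = \left(- \frac{357}{2}\right) \frac{16}{3} = -952$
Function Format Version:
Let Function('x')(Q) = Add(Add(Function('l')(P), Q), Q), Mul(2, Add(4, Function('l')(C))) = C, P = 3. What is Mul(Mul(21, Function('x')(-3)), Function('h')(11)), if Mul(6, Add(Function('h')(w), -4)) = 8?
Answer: -952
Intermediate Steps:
Function('h')(w) = Rational(16, 3) (Function('h')(w) = Add(4, Mul(Rational(1, 6), 8)) = Add(4, Rational(4, 3)) = Rational(16, 3))
Function('l')(C) = Add(-4, Mul(Rational(1, 2), C))
Function('x')(Q) = Add(Rational(-5, 2), Mul(2, Q)) (Function('x')(Q) = Add(Add(Add(-4, Mul(Rational(1, 2), 3)), Q), Q) = Add(Add(Add(-4, Rational(3, 2)), Q), Q) = Add(Add(Rational(-5, 2), Q), Q) = Add(Rational(-5, 2), Mul(2, Q)))
Mul(Mul(21, Function('x')(-3)), Function('h')(11)) = Mul(Mul(21, Add(Rational(-5, 2), Mul(2, -3))), Rational(16, 3)) = Mul(Mul(21, Add(Rational(-5, 2), -6)), Rational(16, 3)) = Mul(Mul(21, Rational(-17, 2)), Rational(16, 3)) = Mul(Rational(-357, 2), Rational(16, 3)) = -952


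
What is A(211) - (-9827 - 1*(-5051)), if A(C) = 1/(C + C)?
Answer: 2015473/422 ≈ 4776.0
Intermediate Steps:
A(C) = 1/(2*C)
A(211) - (-9827 - 1*(-5051)) = (½)/211 - (-9827 - 1*(-5051)) = (½)*(1/211) - (-9827 + 5051) = 1/422 - 1*(-4776) = 1/422 + 4776 = 2015473/422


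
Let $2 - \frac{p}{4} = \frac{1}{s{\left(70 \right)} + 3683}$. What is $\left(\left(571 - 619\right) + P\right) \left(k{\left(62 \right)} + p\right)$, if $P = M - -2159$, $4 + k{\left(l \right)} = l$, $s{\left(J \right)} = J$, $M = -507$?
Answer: $\frac{397301176}{3753} \approx 1.0586 \cdot 10^{5}$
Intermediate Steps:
$k{\left(l \right)} = -4 + l$
$p = \frac{30020}{3753}$ ($p = 8 - \frac{4}{70 + 3683} = 8 - \frac{4}{3753} = \frac{30020}{3753} \approx 7.9989$)
$P = 1652$ ($P = -507 - -2159 = -507 + 2159 = 1652$)
$\left(\left(571 - 619\right) + P\right) \left(k{\left(62 \right)} + p\right) = \left(\left(571 - 619\right) + 1652\right) \left(\left(-4 + 62\right) + \frac{30020}{3753}\right) = \left(-48 + 1652\right) \left(58 + \frac{30020}{3753}\right) = 1604 \cdot \frac{247694}{3753} = \frac{397301176}{3753}$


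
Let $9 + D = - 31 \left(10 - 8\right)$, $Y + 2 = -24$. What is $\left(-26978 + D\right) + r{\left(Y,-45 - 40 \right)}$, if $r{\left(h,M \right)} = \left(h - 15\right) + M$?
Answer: $-27175$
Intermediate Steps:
$Y = -26$ ($Y = -2 - 24 = -26$)
$r{\left(h,M \right)} = -15 + M + h$ ($r{\left(h,M \right)} = \left(-15 + h\right) + M = -15 + M + h$)
$D = -71$ ($D = -9 - 31 \left(10 - 8\right) = -9 - 62 = -71$)
$\left(-26978 + D\right) + r{\left(Y,-45 - 40 \right)} = \left(-26978 - 71\right) - 126 = -27049 - 126 = -27175$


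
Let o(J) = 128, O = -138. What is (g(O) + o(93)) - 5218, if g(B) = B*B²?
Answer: -2633162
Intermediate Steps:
g(B) = B³
(g(O) + o(93)) - 5218 = ((-138)³ + 128) - 5218 = (-2628072 + 128) - 5218 = -2627944 - 5218 = -2633162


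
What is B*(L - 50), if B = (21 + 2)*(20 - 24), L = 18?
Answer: 2944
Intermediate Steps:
B = -92 (B = 23*(-4) = -92)
B*(L - 50) = -92*(18 - 50) = -92*(-32) = 2944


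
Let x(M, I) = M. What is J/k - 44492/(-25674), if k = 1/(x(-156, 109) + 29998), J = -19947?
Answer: -7641331724792/12837 ≈ -5.9526e+8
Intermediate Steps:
k = 1/29842 (k = 1/(-156 + 29998) = 1/29842 ≈ 3.3510e-5)
J/k - 44492/(-25674) = -19947/1/29842 - 44492/(-25674) = -19947*29842 - 44492*(-1/25674) = -595258374 + 22246/12837 = -7641331724792/12837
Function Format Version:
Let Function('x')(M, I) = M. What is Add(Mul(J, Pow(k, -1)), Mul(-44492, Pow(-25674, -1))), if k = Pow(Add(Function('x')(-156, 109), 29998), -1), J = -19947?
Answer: Rational(-7641331724792, 12837) ≈ -5.9526e+8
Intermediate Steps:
k = Rational(1, 29842) (k = Pow(Add(-156, 29998), -1) = Pow(29842, -1) = Rational(1, 29842) ≈ 3.3510e-5)
Add(Mul(J, Pow(k, -1)), Mul(-44492, Pow(-25674, -1))) = Add(Mul(-19947, Pow(Rational(1, 29842), -1)), Mul(-44492, Pow(-25674, -1))) = Add(Mul(-19947, 29842), Mul(-44492, Rational(-1, 25674))) = Add(-595258374, Rational(22246, 12837)) = Rational(-7641331724792, 12837)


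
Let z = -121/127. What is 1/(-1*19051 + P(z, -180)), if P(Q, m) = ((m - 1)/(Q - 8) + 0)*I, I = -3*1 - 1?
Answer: -1137/21752935 ≈ -5.2269e-5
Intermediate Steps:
z = -121/127 (z = -121*1/127 = -121/127 ≈ -0.95276)
I = -4 (I = -3 - 1 = -4)
P(Q, m) = -4*(-1 + m)/(-8 + Q) (P(Q, m) = ((m - 1)/(Q - 8) + 0)*(-4) = ((-1 + m)/(-8 + Q) + 0)*(-4) = ((-1 + m)/(-8 + Q))*(-4) = -4*(-1 + m)/(-8 + Q))
1/(-1*19051 + P(z, -180)) = 1/(-1*19051 + 4*(1 - 1*(-180))/(-8 - 121/127)) = 1/(-19051 + 4*(1 + 180)/(-1137/127)) = 1/(-19051 + 4*(-127/1137)*181) = 1/(-19051 - 91948/1137) = 1/(-21752935/1137) = -1137/21752935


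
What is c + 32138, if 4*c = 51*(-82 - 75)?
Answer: 120545/4 ≈ 30136.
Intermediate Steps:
c = -8007/4 (c = (51*(-82 - 75))/4 = (51*(-157))/4 = (¼)*(-8007) = -8007/4 ≈ -2001.8)
c + 32138 = -8007/4 + 32138 = 120545/4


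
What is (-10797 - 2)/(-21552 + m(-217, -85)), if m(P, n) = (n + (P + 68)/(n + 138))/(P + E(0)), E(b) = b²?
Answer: 124199299/247864898 ≈ 0.50108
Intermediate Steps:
m(P, n) = (n + (68 + P)/(138 + n))/P (m(P, n) = (n + (P + 68)/(n + 138))/(P + 0²) = (n + (68 + P)/(138 + n))/(P + 0) = (n + (68 + P)/(138 + n))/P)
(-10797 - 2)/(-21552 + m(-217, -85)) = (-10797 - 2)/(-21552 + (68 - 217 + (-85)² + 138*(-85))/((-217)*(138 - 85))) = -10799/(-21552 - 1/217*(68 - 217 + 7225 - 11730)/53) = -10799/(-21552 - 1/217*1/53*(-4654)) = -10799/(-21552 + 4654/11501) = -10799/(-247864898/11501) = -10799*(-11501/247864898) = 124199299/247864898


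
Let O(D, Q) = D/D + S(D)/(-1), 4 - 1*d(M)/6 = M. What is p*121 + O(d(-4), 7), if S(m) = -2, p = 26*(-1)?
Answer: -3143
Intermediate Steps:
p = -26
d(M) = 24 - 6*M
O(D, Q) = 3 (O(D, Q) = D/D - 2/(-1) = 1 - 2*(-1) = 1 + 2 = 3)
p*121 + O(d(-4), 7) = -26*121 + 3 = -3146 + 3 = -3143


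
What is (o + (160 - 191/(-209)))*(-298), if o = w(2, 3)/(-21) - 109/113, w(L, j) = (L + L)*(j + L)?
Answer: -23498975356/495957 ≈ -47381.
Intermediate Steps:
w(L, j) = 2*L*(L + j) (w(L, j) = (2*L)*(L + j) = 2*L*(L + j))
o = -4549/2373 (o = (2*2*(2 + 3))/(-21) - 109/113 = (2*2*5)*(-1/21) - 109*1/113 = 20*(-1/21) - 109/113 = -20/21 - 109/113 = -4549/2373 ≈ -1.9170)
(o + (160 - 191/(-209)))*(-298) = (-4549/2373 + (160 - 191/(-209)))*(-298) = (-4549/2373 + (160 - 191*(-1/209)))*(-298) = (-4549/2373 + (160 + 191/209))*(-298) = (-4549/2373 + 33631/209)*(-298) = (78855622/495957)*(-298) = -23498975356/495957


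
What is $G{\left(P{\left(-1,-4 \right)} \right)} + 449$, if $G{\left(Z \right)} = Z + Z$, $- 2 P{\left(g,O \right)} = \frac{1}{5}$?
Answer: $\frac{2244}{5} \approx 448.8$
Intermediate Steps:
$P{\left(g,O \right)} = - \frac{1}{10}$ ($P{\left(g,O \right)} = - \frac{1}{2 \cdot 5} = \left(- \frac{1}{2}\right) \frac{1}{5} = - \frac{1}{10}$)
$G{\left(Z \right)} = 2 Z$
$G{\left(P{\left(-1,-4 \right)} \right)} + 449 = 2 \left(- \frac{1}{10}\right) + 449 = - \frac{1}{5} + 449 = \frac{2244}{5}$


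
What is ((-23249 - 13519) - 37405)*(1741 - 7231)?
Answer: 407209770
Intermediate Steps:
((-23249 - 13519) - 37405)*(1741 - 7231) = (-36768 - 37405)*(-5490) = -74173*(-5490) = 407209770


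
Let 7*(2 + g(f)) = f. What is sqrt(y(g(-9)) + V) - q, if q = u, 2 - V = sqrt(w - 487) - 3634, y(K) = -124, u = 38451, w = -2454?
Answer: -38451 + sqrt(3512 - I*sqrt(2941)) ≈ -38392.0 - 0.45754*I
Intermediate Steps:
g(f) = -2 + f/7
V = 3636 - I*sqrt(2941) (V = 2 - (sqrt(-2454 - 487) - 3634) = 2 - (sqrt(-2941) - 3634) = 2 - (I*sqrt(2941) - 3634) = 2 - (-3634 + I*sqrt(2941)) = 2 + (3634 - I*sqrt(2941)) = 3636 - I*sqrt(2941) ≈ 3636.0 - 54.231*I)
q = 38451
sqrt(y(g(-9)) + V) - q = sqrt(-124 + (3636 - I*sqrt(2941))) - 1*38451 = sqrt(3512 - I*sqrt(2941)) - 38451 = -38451 + sqrt(3512 - I*sqrt(2941))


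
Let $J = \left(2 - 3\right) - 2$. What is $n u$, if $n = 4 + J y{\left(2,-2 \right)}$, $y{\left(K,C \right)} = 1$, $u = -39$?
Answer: $-39$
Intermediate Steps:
$J = -3$ ($J = -1 - 2 = -3$)
$n = 1$ ($n = 4 - 3 = 1$)
$n u = 1 \left(-39\right) = -39$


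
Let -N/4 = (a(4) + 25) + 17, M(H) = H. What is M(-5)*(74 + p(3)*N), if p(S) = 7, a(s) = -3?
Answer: 5090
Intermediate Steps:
N = -156 (N = -4*((-3 + 25) + 17) = -4*(22 + 17) = -4*39 = -156)
M(-5)*(74 + p(3)*N) = -5*(74 + 7*(-156)) = -5*(74 - 1092) = -5*(-1018) = 5090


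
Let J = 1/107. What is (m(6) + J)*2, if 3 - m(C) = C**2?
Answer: -7060/107 ≈ -65.981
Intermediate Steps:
m(C) = 3 - C**2
J = 1/107 ≈ 0.0093458
(m(6) + J)*2 = ((3 - 1*6**2) + 1/107)*2 = ((3 - 1*36) + 1/107)*2 = ((3 - 36) + 1/107)*2 = (-33 + 1/107)*2 = -3530/107*2 = -7060/107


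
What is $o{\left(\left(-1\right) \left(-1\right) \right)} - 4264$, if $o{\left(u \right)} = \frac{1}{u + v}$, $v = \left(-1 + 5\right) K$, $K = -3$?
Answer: $- \frac{46905}{11} \approx -4264.1$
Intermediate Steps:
$v = -12$ ($v = \left(-1 + 5\right) \left(-3\right) = 4 \left(-3\right) = -12$)
$o{\left(u \right)} = \frac{1}{-12 + u}$ ($o{\left(u \right)} = \frac{1}{u - 12} = \frac{1}{-12 + u}$)
$o{\left(\left(-1\right) \left(-1\right) \right)} - 4264 = \frac{1}{-12 - -1} - 4264 = \frac{1}{-12 + 1} - 4264 = \frac{1}{-11} - 4264 = - \frac{1}{11} - 4264 = - \frac{46905}{11}$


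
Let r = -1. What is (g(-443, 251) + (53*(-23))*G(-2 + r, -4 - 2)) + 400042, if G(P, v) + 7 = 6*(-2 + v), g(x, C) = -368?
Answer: 466719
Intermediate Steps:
G(P, v) = -19 + 6*v (G(P, v) = -7 + 6*(-2 + v) = -7 + (-12 + 6*v) = -19 + 6*v)
(g(-443, 251) + (53*(-23))*G(-2 + r, -4 - 2)) + 400042 = (-368 + (53*(-23))*(-19 + 6*(-4 - 2))) + 400042 = (-368 - 1219*(-19 + 6*(-6))) + 400042 = (-368 - 1219*(-19 - 36)) + 400042 = (-368 - 1219*(-55)) + 400042 = (-368 + 67045) + 400042 = 66677 + 400042 = 466719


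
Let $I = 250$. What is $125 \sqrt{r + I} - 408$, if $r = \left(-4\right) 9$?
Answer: $-408 + 125 \sqrt{214} \approx 1420.6$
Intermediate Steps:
$r = -36$
$125 \sqrt{r + I} - 408 = 125 \sqrt{-36 + 250} - 408 = 125 \sqrt{214} - 408 = -408 + 125 \sqrt{214}$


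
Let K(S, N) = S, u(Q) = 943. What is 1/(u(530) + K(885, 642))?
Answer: 1/1828 ≈ 0.00054705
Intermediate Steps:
1/(u(530) + K(885, 642)) = 1/(943 + 885) = 1/1828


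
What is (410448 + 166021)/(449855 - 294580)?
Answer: 576469/155275 ≈ 3.7126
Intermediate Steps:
(410448 + 166021)/(449855 - 294580) = 576469/155275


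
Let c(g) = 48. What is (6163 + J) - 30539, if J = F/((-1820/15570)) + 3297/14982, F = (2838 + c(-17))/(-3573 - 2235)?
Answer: -74974232077/3076304 ≈ -24372.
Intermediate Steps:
F = -481/968 (F = (2838 + 48)/(-3573 - 2235) = 2886/(-5808) = 2886*(-1/5808) = -481/968 ≈ -0.49690)
J = 13754227/3076304 (J = -481/(968*((-1820/15570))) + 3297/14982 = -481/(968*((-1820*1/15570))) + 3297*(1/14982) = -481/(968*(-182/1557)) + 1099/4994 = -481/968*(-1557/182) + 1099/4994 = 57609/13552 + 1099/4994 = 13754227/3076304 ≈ 4.4710)
(6163 + J) - 30539 = (6163 + 13754227/3076304) - 30539 = 18973015779/3076304 - 30539 = -74974232077/3076304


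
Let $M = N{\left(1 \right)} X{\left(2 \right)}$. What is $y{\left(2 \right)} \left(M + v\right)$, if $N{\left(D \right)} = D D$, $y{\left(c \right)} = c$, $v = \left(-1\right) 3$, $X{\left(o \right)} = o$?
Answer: $-2$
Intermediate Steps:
$v = -3$
$N{\left(D \right)} = D^{2}$
$M = 2$ ($M = 1^{2} \cdot 2 = 1 \cdot 2 = 2$)
$y{\left(2 \right)} \left(M + v\right) = 2 \left(2 - 3\right) = 2 \left(-1\right) = -2$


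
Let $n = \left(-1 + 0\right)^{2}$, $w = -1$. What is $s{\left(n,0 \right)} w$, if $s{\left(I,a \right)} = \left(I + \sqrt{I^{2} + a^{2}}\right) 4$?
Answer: $-8$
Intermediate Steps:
$n = 1$ ($n = \left(-1\right)^{2} = 1$)
$s{\left(I,a \right)} = 4 I + 4 \sqrt{I^{2} + a^{2}}$
$s{\left(n,0 \right)} w = \left(4 \cdot 1 + 4 \sqrt{1^{2} + 0^{2}}\right) \left(-1\right) = \left(4 + 4 \sqrt{1 + 0}\right) \left(-1\right) = \left(4 + 4 \sqrt{1}\right) \left(-1\right) = \left(4 + 4 \cdot 1\right) \left(-1\right) = \left(4 + 4\right) \left(-1\right) = 8 \left(-1\right) = -8$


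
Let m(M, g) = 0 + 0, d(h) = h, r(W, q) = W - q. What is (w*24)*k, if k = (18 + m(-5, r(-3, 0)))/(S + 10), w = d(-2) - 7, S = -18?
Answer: 486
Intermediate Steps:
w = -9 (w = -2 - 7 = -9)
m(M, g) = 0
k = -9/4 (k = (18 + 0)/(-18 + 10) = 18/(-8) = 18*(-⅛) = -9/4 ≈ -2.2500)
(w*24)*k = -9*24*(-9/4) = -216*(-9/4) = 486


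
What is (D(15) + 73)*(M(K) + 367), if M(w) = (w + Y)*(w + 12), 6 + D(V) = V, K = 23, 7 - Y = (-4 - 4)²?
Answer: -67486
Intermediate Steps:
Y = -57 (Y = 7 - (-4 - 4)² = 7 - 1*(-8)² = 7 - 1*64 = 7 - 64 = -57)
D(V) = -6 + V
M(w) = (-57 + w)*(12 + w) (M(w) = (w - 57)*(w + 12) = (-57 + w)*(12 + w))
(D(15) + 73)*(M(K) + 367) = ((-6 + 15) + 73)*((-684 + 23² - 45*23) + 367) = (9 + 73)*((-684 + 529 - 1035) + 367) = 82*(-1190 + 367) = 82*(-823) = -67486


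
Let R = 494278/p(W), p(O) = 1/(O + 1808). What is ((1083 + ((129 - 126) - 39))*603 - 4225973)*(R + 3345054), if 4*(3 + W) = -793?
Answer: -2866813308994676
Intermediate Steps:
W = -805/4 (W = -3 + (¼)*(-793) = -3 - 793/4 = -805/4 ≈ -201.25)
p(O) = 1/(1808 + O)
R = 1588362353/2 (R = 494278/(1/(1808 - 805/4)) = 494278/(1/(6427/4)) = 494278/(4/6427) = 494278*(6427/4) = 1588362353/2 ≈ 7.9418e+8)
((1083 + ((129 - 126) - 39))*603 - 4225973)*(R + 3345054) = ((1083 + ((129 - 126) - 39))*603 - 4225973)*(1588362353/2 + 3345054) = ((1083 + (3 - 39))*603 - 4225973)*(1595052461/2) = ((1083 - 36)*603 - 4225973)*(1595052461/2) = (1047*603 - 4225973)*(1595052461/2) = (631341 - 4225973)*(1595052461/2) = -3594632*1595052461/2 = -2866813308994676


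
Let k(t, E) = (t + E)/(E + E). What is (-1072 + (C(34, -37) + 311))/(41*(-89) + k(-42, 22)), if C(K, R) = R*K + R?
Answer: 2827/5018 ≈ 0.56337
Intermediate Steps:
C(K, R) = R + K*R (C(K, R) = K*R + R = R + K*R)
k(t, E) = (E + t)/(2*E) (k(t, E) = (E + t)/((2*E)) = (E + t)*(1/(2*E)) = (E + t)/(2*E))
(-1072 + (C(34, -37) + 311))/(41*(-89) + k(-42, 22)) = (-1072 + (-37*(1 + 34) + 311))/(41*(-89) + (½)*(22 - 42)/22) = (-1072 + (-37*35 + 311))/(-3649 + (½)*(1/22)*(-20)) = (-1072 + (-1295 + 311))/(-3649 - 5/11) = (-1072 - 984)/(-40144/11) = -2056*(-11/40144) = 2827/5018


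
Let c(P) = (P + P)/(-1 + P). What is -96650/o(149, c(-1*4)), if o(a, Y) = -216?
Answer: 48325/108 ≈ 447.45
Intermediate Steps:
c(P) = 2*P/(-1 + P) (c(P) = (2*P)/(-1 + P) = 2*P/(-1 + P))
-96650/o(149, c(-1*4)) = -96650/(-216) = -96650*(-1/216) = 48325/108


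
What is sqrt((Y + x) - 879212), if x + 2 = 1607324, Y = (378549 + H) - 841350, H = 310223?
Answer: 438*sqrt(3) ≈ 758.64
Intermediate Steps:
Y = -152578 (Y = (378549 + 310223) - 841350 = 688772 - 841350 = -152578)
x = 1607322 (x = -2 + 1607324 = 1607322)
sqrt((Y + x) - 879212) = sqrt((-152578 + 1607322) - 879212) = sqrt(1454744 - 879212) = sqrt(575532) = 438*sqrt(3)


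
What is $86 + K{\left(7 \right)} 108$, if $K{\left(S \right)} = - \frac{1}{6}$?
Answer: $68$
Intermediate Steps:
$K{\left(S \right)} = - \frac{1}{6}$ ($K{\left(S \right)} = \left(-1\right) \frac{1}{6} = - \frac{1}{6}$)
$86 + K{\left(7 \right)} 108 = 86 - 18 = 68$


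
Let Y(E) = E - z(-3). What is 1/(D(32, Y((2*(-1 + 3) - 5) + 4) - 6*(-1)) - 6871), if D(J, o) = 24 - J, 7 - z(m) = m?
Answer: -1/6879 ≈ -0.00014537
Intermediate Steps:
z(m) = 7 - m
Y(E) = -10 + E (Y(E) = E - (7 - 1*(-3)) = E - (7 + 3) = E - 1*10 = E - 10 = -10 + E)
1/(D(32, Y((2*(-1 + 3) - 5) + 4) - 6*(-1)) - 6871) = 1/((24 - 1*32) - 6871) = 1/((24 - 32) - 6871) = 1/(-8 - 6871) = 1/(-6879) = -1/6879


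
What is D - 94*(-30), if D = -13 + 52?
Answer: 2859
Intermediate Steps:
D = 39
D - 94*(-30) = 39 - 94*(-30) = 39 + 2820 = 2859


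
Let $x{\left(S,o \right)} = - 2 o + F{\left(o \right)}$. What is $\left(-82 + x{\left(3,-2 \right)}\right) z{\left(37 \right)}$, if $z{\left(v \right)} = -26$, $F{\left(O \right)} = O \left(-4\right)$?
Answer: $1820$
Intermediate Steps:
$F{\left(O \right)} = - 4 O$
$x{\left(S,o \right)} = - 6 o$ ($x{\left(S,o \right)} = - 2 o - 4 o = - 6 o$)
$\left(-82 + x{\left(3,-2 \right)}\right) z{\left(37 \right)} = \left(-82 - -12\right) \left(-26\right) = \left(-82 + 12\right) \left(-26\right) = \left(-70\right) \left(-26\right) = 1820$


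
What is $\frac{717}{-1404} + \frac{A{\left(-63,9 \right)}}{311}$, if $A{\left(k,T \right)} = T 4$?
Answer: $- \frac{57481}{145548} \approx -0.39493$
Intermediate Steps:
$A{\left(k,T \right)} = 4 T$
$\frac{717}{-1404} + \frac{A{\left(-63,9 \right)}}{311} = \frac{717}{-1404} + \frac{4 \cdot 9}{311} = 717 \left(- \frac{1}{1404}\right) + 36 \cdot \frac{1}{311} = - \frac{239}{468} + \frac{36}{311} = - \frac{57481}{145548}$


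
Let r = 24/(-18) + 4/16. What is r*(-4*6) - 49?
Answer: -23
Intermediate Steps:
r = -13/12 (r = 24*(-1/18) + 4*(1/16) = -4/3 + ¼ = -13/12 ≈ -1.0833)
r*(-4*6) - 49 = -(-13)*6/3 - 49 = -13/12*(-24) - 49 = 26 - 49 = -23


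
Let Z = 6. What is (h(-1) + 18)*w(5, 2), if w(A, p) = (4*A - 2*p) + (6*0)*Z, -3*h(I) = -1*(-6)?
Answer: 256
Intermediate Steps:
h(I) = -2 (h(I) = -(-1)*(-6)/3 = -1/3*6 = -2)
w(A, p) = -2*p + 4*A (w(A, p) = (4*A - 2*p) + (6*0)*6 = (-2*p + 4*A) + 0*6 = (-2*p + 4*A) + 0 = -2*p + 4*A)
(h(-1) + 18)*w(5, 2) = (-2 + 18)*(-2*2 + 4*5) = 16*(-4 + 20) = 16*16 = 256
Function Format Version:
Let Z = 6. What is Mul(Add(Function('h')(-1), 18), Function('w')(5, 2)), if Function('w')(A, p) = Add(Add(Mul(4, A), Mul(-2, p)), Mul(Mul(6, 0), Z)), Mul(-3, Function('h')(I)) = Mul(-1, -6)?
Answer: 256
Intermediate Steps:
Function('h')(I) = -2 (Function('h')(I) = Mul(Rational(-1, 3), Mul(-1, -6)) = Mul(Rational(-1, 3), 6) = -2)
Function('w')(A, p) = Add(Mul(-2, p), Mul(4, A)) (Function('w')(A, p) = Add(Add(Mul(4, A), Mul(-2, p)), Mul(Mul(6, 0), 6)) = Add(Add(Mul(-2, p), Mul(4, A)), Mul(0, 6)) = Add(Add(Mul(-2, p), Mul(4, A)), 0) = Add(Mul(-2, p), Mul(4, A)))
Mul(Add(Function('h')(-1), 18), Function('w')(5, 2)) = Mul(Add(-2, 18), Add(Mul(-2, 2), Mul(4, 5))) = Mul(16, Add(-4, 20)) = Mul(16, 16) = 256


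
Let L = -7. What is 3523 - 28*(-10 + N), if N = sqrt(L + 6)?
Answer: 3803 - 28*I ≈ 3803.0 - 28.0*I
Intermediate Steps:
N = I (N = sqrt(-7 + 6) = sqrt(-1) = I ≈ 1.0*I)
3523 - 28*(-10 + N) = 3523 - 28*(-10 + I) = 3523 + (280 - 28*I) = 3803 - 28*I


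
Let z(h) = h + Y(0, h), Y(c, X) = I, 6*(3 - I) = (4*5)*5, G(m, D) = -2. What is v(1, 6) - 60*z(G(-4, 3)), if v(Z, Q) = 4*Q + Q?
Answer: 970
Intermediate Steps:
v(Z, Q) = 5*Q
I = -41/3 (I = 3 - 4*5*5/6 = 3 - 10*5/3 = 3 - ⅙*100 = 3 - 50/3 = -41/3 ≈ -13.667)
Y(c, X) = -41/3
z(h) = -41/3 + h (z(h) = h - 41/3 = -41/3 + h)
v(1, 6) - 60*z(G(-4, 3)) = 5*6 - 60*(-41/3 - 2) = 30 - 60*(-47/3) = 30 + 940 = 970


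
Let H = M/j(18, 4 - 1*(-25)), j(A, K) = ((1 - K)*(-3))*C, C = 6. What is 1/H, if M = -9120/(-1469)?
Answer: 30849/380 ≈ 81.182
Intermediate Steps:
M = 9120/1469 (M = -9120*(-1/1469) = 9120/1469 ≈ 6.2083)
j(A, K) = -18 + 18*K (j(A, K) = ((1 - K)*(-3))*6 = (-3 + 3*K)*6 = -18 + 18*K)
H = 380/30849 (H = 9120/(1469*(-18 + 18*(4 - 1*(-25)))) = 9120/(1469*(-18 + 18*(4 + 25))) = 9120/(1469*(-18 + 18*29)) = 9120/(1469*(-18 + 522)) = (9120/1469)/504 = (9120/1469)*(1/504) = 380/30849 ≈ 0.012318)
1/H = 1/(380/30849) = 30849/380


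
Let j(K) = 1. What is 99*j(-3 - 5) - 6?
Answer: 93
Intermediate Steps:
99*j(-3 - 5) - 6 = 99*1 - 6 = 99 - 6 = 93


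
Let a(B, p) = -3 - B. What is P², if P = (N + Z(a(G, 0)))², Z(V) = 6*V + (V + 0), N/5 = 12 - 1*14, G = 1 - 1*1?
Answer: 923521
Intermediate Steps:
G = 0 (G = 1 - 1 = 0)
N = -10 (N = 5*(12 - 1*14) = 5*(12 - 14) = 5*(-2) = -10)
Z(V) = 7*V (Z(V) = 6*V + V = 7*V)
P = 961 (P = (-10 + 7*(-3 - 1*0))² = (-10 + 7*(-3 + 0))² = (-10 + 7*(-3))² = (-10 - 21)² = (-31)² = 961)
P² = 961² = 923521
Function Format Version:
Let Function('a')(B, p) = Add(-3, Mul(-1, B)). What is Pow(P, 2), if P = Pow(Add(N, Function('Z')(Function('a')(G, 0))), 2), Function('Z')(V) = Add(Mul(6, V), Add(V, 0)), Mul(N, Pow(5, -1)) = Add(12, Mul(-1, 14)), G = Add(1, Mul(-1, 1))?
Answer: 923521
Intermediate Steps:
G = 0 (G = Add(1, -1) = 0)
N = -10 (N = Mul(5, Add(12, Mul(-1, 14))) = Mul(5, Add(12, -14)) = Mul(5, -2) = -10)
Function('Z')(V) = Mul(7, V) (Function('Z')(V) = Add(Mul(6, V), V) = Mul(7, V))
P = 961 (P = Pow(Add(-10, Mul(7, Add(-3, Mul(-1, 0)))), 2) = Pow(Add(-10, Mul(7, Add(-3, 0))), 2) = Pow(Add(-10, Mul(7, -3)), 2) = Pow(Add(-10, -21), 2) = Pow(-31, 2) = 961)
Pow(P, 2) = Pow(961, 2) = 923521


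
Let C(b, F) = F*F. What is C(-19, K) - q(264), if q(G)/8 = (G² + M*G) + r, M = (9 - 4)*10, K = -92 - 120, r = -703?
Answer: -612600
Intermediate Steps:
K = -212
M = 50 (M = 5*10 = 50)
C(b, F) = F²
q(G) = -5624 + 8*G² + 400*G (q(G) = 8*((G² + 50*G) - 703) = 8*(-703 + G² + 50*G) = -5624 + 8*G² + 400*G)
C(-19, K) - q(264) = (-212)² - (-5624 + 8*264² + 400*264) = 44944 - (-5624 + 8*69696 + 105600) = 44944 - (-5624 + 557568 + 105600) = 44944 - 1*657544 = 44944 - 657544 = -612600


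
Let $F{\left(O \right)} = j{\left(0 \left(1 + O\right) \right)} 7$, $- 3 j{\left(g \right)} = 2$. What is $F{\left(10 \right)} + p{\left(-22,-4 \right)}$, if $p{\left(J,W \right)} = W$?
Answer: $- \frac{26}{3} \approx -8.6667$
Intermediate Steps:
$j{\left(g \right)} = - \frac{2}{3}$ ($j{\left(g \right)} = \left(- \frac{1}{3}\right) 2 = - \frac{2}{3}$)
$F{\left(O \right)} = - \frac{14}{3}$ ($F{\left(O \right)} = \left(- \frac{2}{3}\right) 7 = - \frac{14}{3}$)
$F{\left(10 \right)} + p{\left(-22,-4 \right)} = - \frac{14}{3} - 4 = - \frac{26}{3}$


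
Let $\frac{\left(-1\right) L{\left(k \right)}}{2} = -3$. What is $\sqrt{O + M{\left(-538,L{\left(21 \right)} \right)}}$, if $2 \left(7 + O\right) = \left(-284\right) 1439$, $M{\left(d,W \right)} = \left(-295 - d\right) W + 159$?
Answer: $2 i \sqrt{50682} \approx 450.25 i$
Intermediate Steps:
$L{\left(k \right)} = 6$ ($L{\left(k \right)} = \left(-2\right) \left(-3\right) = 6$)
$M{\left(d,W \right)} = 159 + W \left(-295 - d\right)$ ($M{\left(d,W \right)} = W \left(-295 - d\right) + 159 = 159 + W \left(-295 - d\right)$)
$O = -204345$ ($O = -7 + \frac{\left(-284\right) 1439}{2} = -7 + \frac{1}{2} \left(-408676\right) = -7 - 204338 = -204345$)
$\sqrt{O + M{\left(-538,L{\left(21 \right)} \right)}} = \sqrt{-204345 - \left(1611 - 3228\right)} = \sqrt{-204345 + \left(159 - 1770 + 3228\right)} = \sqrt{-204345 + 1617} = \sqrt{-202728} = 2 i \sqrt{50682}$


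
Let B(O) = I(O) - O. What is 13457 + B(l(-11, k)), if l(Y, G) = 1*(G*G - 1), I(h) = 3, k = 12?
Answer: 13317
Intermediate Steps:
l(Y, G) = -1 + G**2 (l(Y, G) = 1*(G**2 - 1) = 1*(-1 + G**2) = -1 + G**2)
B(O) = 3 - O
13457 + B(l(-11, k)) = 13457 + (3 - (-1 + 12**2)) = 13457 + (3 - (-1 + 144)) = 13457 + (3 - 1*143) = 13457 + (3 - 143) = 13457 - 140 = 13317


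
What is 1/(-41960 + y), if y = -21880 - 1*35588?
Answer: -1/99428 ≈ -1.0058e-5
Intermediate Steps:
y = -57468 (y = -21880 - 35588 = -57468)
1/(-41960 + y) = 1/(-41960 - 57468) = 1/(-99428) = -1/99428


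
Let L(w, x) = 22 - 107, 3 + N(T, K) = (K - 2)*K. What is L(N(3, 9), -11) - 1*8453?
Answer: -8538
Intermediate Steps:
N(T, K) = -3 + K*(-2 + K) (N(T, K) = -3 + (K - 2)*K = -3 + (-2 + K)*K = -3 + K*(-2 + K))
L(w, x) = -85
L(N(3, 9), -11) - 1*8453 = -85 - 1*8453 = -85 - 8453 = -8538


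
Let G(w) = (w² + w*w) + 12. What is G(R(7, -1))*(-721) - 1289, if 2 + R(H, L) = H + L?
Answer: -33013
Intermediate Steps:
R(H, L) = -2 + H + L (R(H, L) = -2 + (H + L) = -2 + H + L)
G(w) = 12 + 2*w² (G(w) = (w² + w²) + 12 = 2*w² + 12 = 12 + 2*w²)
G(R(7, -1))*(-721) - 1289 = (12 + 2*(-2 + 7 - 1)²)*(-721) - 1289 = (12 + 2*4²)*(-721) - 1289 = (12 + 2*16)*(-721) - 1289 = (12 + 32)*(-721) - 1289 = 44*(-721) - 1289 = -31724 - 1289 = -33013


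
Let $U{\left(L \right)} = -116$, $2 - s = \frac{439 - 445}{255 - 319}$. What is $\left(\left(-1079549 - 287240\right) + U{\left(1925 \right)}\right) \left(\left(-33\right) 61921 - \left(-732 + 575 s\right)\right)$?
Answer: $\frac{89395897287435}{32} \approx 2.7936 \cdot 10^{12}$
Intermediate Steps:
$s = \frac{61}{32}$ ($s = 2 - \frac{439 - 445}{255 - 319} = 2 - - \frac{6}{-64} = 2 - \left(-6\right) \left(- \frac{1}{64}\right) = 2 - \frac{3}{32} = \frac{61}{32} \approx 1.9063$)
$\left(\left(-1079549 - 287240\right) + U{\left(1925 \right)}\right) \left(\left(-33\right) 61921 - \left(-732 + 575 s\right)\right) = \left(\left(-1079549 - 287240\right) - 116\right) \left(\left(-33\right) 61921 + \left(732 - \frac{35075}{32}\right)\right) = \left(-1366789 - 116\right) \left(-2043393 + \left(732 - \frac{35075}{32}\right)\right) = - 1366905 \left(-2043393 - \frac{11651}{32}\right) = \left(-1366905\right) \left(- \frac{65400227}{32}\right) = \frac{89395897287435}{32}$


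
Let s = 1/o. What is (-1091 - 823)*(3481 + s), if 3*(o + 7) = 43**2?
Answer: -6089650347/914 ≈ -6.6626e+6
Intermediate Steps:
o = 1828/3 (o = -7 + (1/3)*43**2 = -7 + (1/3)*1849 = -7 + 1849/3 = 1828/3 ≈ 609.33)
s = 3/1828 (s = 1/(1828/3) = 3/1828 ≈ 0.0016411)
(-1091 - 823)*(3481 + s) = (-1091 - 823)*(3481 + 3/1828) = -1914*6363271/1828 = -6089650347/914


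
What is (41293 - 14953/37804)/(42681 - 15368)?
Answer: 8172909/5405972 ≈ 1.5118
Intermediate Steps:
(41293 - 14953/37804)/(42681 - 15368) = (41293 - 14953*1/37804)/27313 = (41293 - 14953/37804)*(1/27313) = (1561025619/37804)*(1/27313) = 8172909/5405972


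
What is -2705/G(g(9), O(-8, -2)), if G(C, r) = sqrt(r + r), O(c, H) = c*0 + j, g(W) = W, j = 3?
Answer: -2705*sqrt(6)/6 ≈ -1104.3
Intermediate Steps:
O(c, H) = 3 (O(c, H) = c*0 + 3 = 0 + 3 = 3)
G(C, r) = sqrt(2)*sqrt(r) (G(C, r) = sqrt(2*r) = sqrt(2)*sqrt(r))
-2705/G(g(9), O(-8, -2)) = -2705*sqrt(6)/6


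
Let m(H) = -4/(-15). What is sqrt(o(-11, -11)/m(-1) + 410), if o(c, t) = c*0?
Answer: sqrt(410) ≈ 20.248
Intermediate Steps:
o(c, t) = 0
m(H) = 4/15 (m(H) = -4*(-1/15) = 4/15)
sqrt(o(-11, -11)/m(-1) + 410) = sqrt(0/(4/15) + 410) = sqrt(0*(15/4) + 410) = sqrt(0 + 410) = sqrt(410)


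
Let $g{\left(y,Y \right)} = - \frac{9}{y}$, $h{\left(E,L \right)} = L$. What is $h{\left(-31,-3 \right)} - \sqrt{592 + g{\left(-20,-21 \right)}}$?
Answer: $-3 - \frac{17 \sqrt{205}}{10} \approx -27.34$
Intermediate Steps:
$h{\left(-31,-3 \right)} - \sqrt{592 + g{\left(-20,-21 \right)}} = -3 - \sqrt{592 - \frac{9}{-20}} = -3 - \sqrt{592 - - \frac{9}{20}} = -3 - \sqrt{592 + \frac{9}{20}} = -3 - \sqrt{\frac{11849}{20}} = -3 - \frac{17 \sqrt{205}}{10}$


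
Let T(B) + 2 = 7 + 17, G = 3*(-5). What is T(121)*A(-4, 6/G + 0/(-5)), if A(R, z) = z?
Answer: -44/5 ≈ -8.8000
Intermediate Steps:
G = -15
T(B) = 22 (T(B) = -2 + (7 + 17) = -2 + 24 = 22)
T(121)*A(-4, 6/G + 0/(-5)) = 22*(6/(-15) + 0/(-5)) = 22*(6*(-1/15) + 0*(-⅕)) = 22*(-⅖ + 0) = 22*(-⅖) = -44/5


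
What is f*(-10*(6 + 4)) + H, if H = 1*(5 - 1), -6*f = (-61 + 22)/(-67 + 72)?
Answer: -126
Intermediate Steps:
f = 13/10 (f = -(-61 + 22)/(6*(-67 + 72)) = -(-13)/(2*5) = -⅙*(-39/5) = 13/10 ≈ 1.3000)
H = 4 (H = 1*4 = 4)
f*(-10*(6 + 4)) + H = 13*(-10*(6 + 4))/10 + 4 = 13*(-10*10)/10 + 4 = (13/10)*(-100) + 4 = -130 + 4 = -126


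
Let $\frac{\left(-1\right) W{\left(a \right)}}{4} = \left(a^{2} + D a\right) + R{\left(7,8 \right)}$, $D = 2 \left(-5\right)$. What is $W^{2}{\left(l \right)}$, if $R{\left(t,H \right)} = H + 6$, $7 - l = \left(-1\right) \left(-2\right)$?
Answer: $1936$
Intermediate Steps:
$l = 5$ ($l = 7 - \left(-1\right) \left(-2\right) = 7 - 2 = 5$)
$D = -10$
$R{\left(t,H \right)} = 6 + H$
$W{\left(a \right)} = -56 - 4 a^{2} + 40 a$ ($W{\left(a \right)} = - 4 \left(\left(a^{2} - 10 a\right) + \left(6 + 8\right)\right) = - 4 \left(\left(a^{2} - 10 a\right) + 14\right) = - 4 \left(14 + a^{2} - 10 a\right) = -56 - 4 a^{2} + 40 a$)
$W^{2}{\left(l \right)} = \left(-56 - 4 \cdot 5^{2} + 40 \cdot 5\right)^{2} = \left(-56 - 100 + 200\right)^{2} = 44^{2} = 1936$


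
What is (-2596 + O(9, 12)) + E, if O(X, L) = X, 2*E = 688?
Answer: -2243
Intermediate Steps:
E = 344 (E = (½)*688 = 344)
(-2596 + O(9, 12)) + E = (-2596 + 9) + 344 = -2587 + 344 = -2243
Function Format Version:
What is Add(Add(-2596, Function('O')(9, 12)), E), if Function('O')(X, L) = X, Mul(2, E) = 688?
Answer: -2243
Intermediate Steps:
E = 344 (E = Mul(Rational(1, 2), 688) = 344)
Add(Add(-2596, Function('O')(9, 12)), E) = Add(Add(-2596, 9), 344) = Add(-2587, 344) = -2243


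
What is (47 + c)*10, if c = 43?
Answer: 900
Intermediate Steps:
(47 + c)*10 = (47 + 43)*10 = 90*10 = 900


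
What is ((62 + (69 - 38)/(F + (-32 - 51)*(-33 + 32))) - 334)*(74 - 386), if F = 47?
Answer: 423948/5 ≈ 84790.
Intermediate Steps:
((62 + (69 - 38)/(F + (-32 - 51)*(-33 + 32))) - 334)*(74 - 386) = ((62 + (69 - 38)/(47 + (-32 - 51)*(-33 + 32))) - 334)*(74 - 386) = ((62 + 31/(47 - 83*(-1))) - 334)*(-312) = ((62 + 31/(47 + 83)) - 334)*(-312) = ((62 + 31/130) - 334)*(-312) = (8091/130 - 334)*(-312) = -35329/130*(-312) = 423948/5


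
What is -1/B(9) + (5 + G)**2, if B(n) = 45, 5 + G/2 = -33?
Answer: 226844/45 ≈ 5041.0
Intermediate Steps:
G = -76 (G = -10 + 2*(-33) = -10 - 66 = -76)
-1/B(9) + (5 + G)**2 = -1/45 + (5 - 76)**2 = -1*1/45 + (-71)**2 = -1/45 + 5041 = 226844/45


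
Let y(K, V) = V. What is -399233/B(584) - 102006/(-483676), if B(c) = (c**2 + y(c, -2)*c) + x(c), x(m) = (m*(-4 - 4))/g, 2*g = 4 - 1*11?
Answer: -277012123049/288822286640 ≈ -0.95911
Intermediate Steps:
g = -7/2 (g = (4 - 1*11)/2 = (4 - 11)/2 = (1/2)*(-7) = -7/2 ≈ -3.5000)
x(m) = 16*m/7 (x(m) = (m*(-4 - 4))/(-7/2) = (m*(-8))*(-2/7) = -8*m*(-2/7) = 16*m/7)
B(c) = c**2 + 2*c/7 (B(c) = (c**2 - 2*c) + 16*c/7 = c**2 + 2*c/7)
-399233/B(584) - 102006/(-483676) = -399233*7/(584*(2 + 7*584)) - 102006/(-483676) = -399233*7/(584*(2 + 4088)) - 102006*(-1/483676) = -399233/((1/7)*584*4090) + 51003/241838 = -399233/2388560/7 + 51003/241838 = -399233*7/2388560 + 51003/241838 = -2794631/2388560 + 51003/241838 = -277012123049/288822286640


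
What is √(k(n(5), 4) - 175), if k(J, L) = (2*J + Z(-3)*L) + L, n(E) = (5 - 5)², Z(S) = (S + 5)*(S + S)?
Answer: I*√219 ≈ 14.799*I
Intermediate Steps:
Z(S) = 2*S*(5 + S) (Z(S) = (5 + S)*(2*S) = 2*S*(5 + S))
n(E) = 0 (n(E) = 0² = 0)
k(J, L) = -11*L + 2*J (k(J, L) = (2*J + (2*(-3)*(5 - 3))*L) + L = (2*J + (2*(-3)*2)*L) + L = (2*J - 12*L) + L = (-12*L + 2*J) + L = -11*L + 2*J)
√(k(n(5), 4) - 175) = √((-11*4 + 2*0) - 175) = √((-44 + 0) - 175) = √(-44 - 175) = √(-219) = I*√219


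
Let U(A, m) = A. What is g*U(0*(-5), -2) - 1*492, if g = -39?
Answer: -492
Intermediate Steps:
g*U(0*(-5), -2) - 1*492 = -0*(-5) - 1*492 = -39*0 - 492 = 0 - 492 = -492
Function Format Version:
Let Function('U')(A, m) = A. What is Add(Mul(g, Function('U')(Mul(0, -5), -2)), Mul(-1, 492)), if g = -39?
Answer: -492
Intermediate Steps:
Add(Mul(g, Function('U')(Mul(0, -5), -2)), Mul(-1, 492)) = Add(Mul(-39, Mul(0, -5)), Mul(-1, 492)) = Add(Mul(-39, 0), -492) = Add(0, -492) = -492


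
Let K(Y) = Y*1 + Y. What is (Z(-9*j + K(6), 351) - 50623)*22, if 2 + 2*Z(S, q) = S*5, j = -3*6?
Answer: -1104158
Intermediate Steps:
j = -18
K(Y) = 2*Y (K(Y) = Y + Y = 2*Y)
Z(S, q) = -1 + 5*S/2 (Z(S, q) = -1 + (S*5)/2 = -1 + (5*S)/2 = -1 + 5*S/2)
(Z(-9*j + K(6), 351) - 50623)*22 = ((-1 + 5*(-9*(-18) + 2*6)/2) - 50623)*22 = ((-1 + 5*(162 + 12)/2) - 50623)*22 = ((-1 + (5/2)*174) - 50623)*22 = ((-1 + 435) - 50623)*22 = (434 - 50623)*22 = -50189*22 = -1104158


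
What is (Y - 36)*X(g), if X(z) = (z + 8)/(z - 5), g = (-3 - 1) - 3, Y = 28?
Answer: 2/3 ≈ 0.66667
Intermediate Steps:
g = -7 (g = -4 - 3 = -7)
X(z) = (8 + z)/(-5 + z)
(Y - 36)*X(g) = (28 - 36)*((8 - 7)/(-5 - 7)) = -8/(-12) = -(-2)/3 = -8*(-1/12) = 2/3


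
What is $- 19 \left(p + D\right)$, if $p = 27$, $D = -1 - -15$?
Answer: $-779$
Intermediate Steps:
$D = 14$ ($D = -1 + 15 = 14$)
$- 19 \left(p + D\right) = - 19 \left(27 + 14\right) = \left(-19\right) 41 = -779$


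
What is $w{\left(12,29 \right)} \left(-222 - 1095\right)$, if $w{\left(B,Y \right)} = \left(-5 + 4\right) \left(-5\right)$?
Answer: $-6585$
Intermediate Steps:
$w{\left(B,Y \right)} = 5$ ($w{\left(B,Y \right)} = \left(-1\right) \left(-5\right) = 5$)
$w{\left(12,29 \right)} \left(-222 - 1095\right) = 5 \left(-222 - 1095\right) = 5 \left(-1317\right) = -6585$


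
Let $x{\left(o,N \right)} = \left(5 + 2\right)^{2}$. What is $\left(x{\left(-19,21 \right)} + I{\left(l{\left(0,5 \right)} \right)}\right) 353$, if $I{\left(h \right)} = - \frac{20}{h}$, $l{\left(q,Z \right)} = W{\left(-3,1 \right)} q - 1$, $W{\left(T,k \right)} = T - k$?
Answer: $24357$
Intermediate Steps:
$x{\left(o,N \right)} = 49$ ($x{\left(o,N \right)} = 7^{2} = 49$)
$l{\left(q,Z \right)} = -1 - 4 q$ ($l{\left(q,Z \right)} = \left(-3 - 1\right) q - 1 = - 4 q - 1 = -1 - 4 q$)
$\left(x{\left(-19,21 \right)} + I{\left(l{\left(0,5 \right)} \right)}\right) 353 = \left(49 - \frac{20}{-1 - 0}\right) 353 = \left(49 - \frac{20}{-1 + 0}\right) 353 = \left(49 - \frac{20}{-1}\right) 353 = \left(49 - -20\right) 353 = \left(49 + 20\right) 353 = 69 \cdot 353 = 24357$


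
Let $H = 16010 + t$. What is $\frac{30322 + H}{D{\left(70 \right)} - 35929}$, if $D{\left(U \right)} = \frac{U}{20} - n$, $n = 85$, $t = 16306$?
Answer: $- \frac{125276}{72021} \approx -1.7394$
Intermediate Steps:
$D{\left(U \right)} = -85 + \frac{U}{20}$ ($D{\left(U \right)} = \frac{U}{20} - 85 = -85 + \frac{U}{20}$)
$H = 32316$ ($H = 16010 + 16306 = 32316$)
$\frac{30322 + H}{D{\left(70 \right)} - 35929} = \frac{30322 + 32316}{\left(-85 + \frac{1}{20} \cdot 70\right) - 35929} = \frac{62638}{\left(-85 + \frac{7}{2}\right) - 35929} = \frac{62638}{- \frac{163}{2} - 35929} = \frac{62638}{- \frac{72021}{2}} = 62638 \left(- \frac{2}{72021}\right) = - \frac{125276}{72021}$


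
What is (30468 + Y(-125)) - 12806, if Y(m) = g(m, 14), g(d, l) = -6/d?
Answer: 2207756/125 ≈ 17662.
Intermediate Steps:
Y(m) = -6/m
(30468 + Y(-125)) - 12806 = (30468 - 6/(-125)) - 12806 = (30468 - 6*(-1/125)) - 12806 = (30468 + 6/125) - 12806 = 3808506/125 - 12806 = 2207756/125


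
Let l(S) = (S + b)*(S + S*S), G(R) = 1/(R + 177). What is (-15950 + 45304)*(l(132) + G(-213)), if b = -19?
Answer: 1048199153339/18 ≈ 5.8233e+10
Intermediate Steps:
G(R) = 1/(177 + R)
l(S) = (-19 + S)*(S + S²) (l(S) = (S - 19)*(S + S*S) = (-19 + S)*(S + S²))
(-15950 + 45304)*(l(132) + G(-213)) = (-15950 + 45304)*(132*(-19 + 132² - 18*132) + 1/(177 - 213)) = 29354*(132*(-19 + 17424 - 2376) + 1/(-36)) = 29354*(132*15029 - 1/36) = 29354*(1983828 - 1/36) = 29354*(71417807/36) = 1048199153339/18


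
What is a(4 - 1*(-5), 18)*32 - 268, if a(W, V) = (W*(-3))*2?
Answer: -1996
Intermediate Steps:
a(W, V) = -6*W (a(W, V) = -3*W*2 = -6*W)
a(4 - 1*(-5), 18)*32 - 268 = -6*(4 - 1*(-5))*32 - 268 = -6*(4 + 5)*32 - 268 = -6*9*32 - 268 = -54*32 - 268 = -1728 - 268 = -1996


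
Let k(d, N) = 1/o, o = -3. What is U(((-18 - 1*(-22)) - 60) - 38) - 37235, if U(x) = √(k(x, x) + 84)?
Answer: -37235 + √753/3 ≈ -37226.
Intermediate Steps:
k(d, N) = -⅓ (k(d, N) = 1/(-3) = -⅓)
U(x) = √753/3 (U(x) = √(-⅓ + 84) = √(251/3) = √753/3)
U(((-18 - 1*(-22)) - 60) - 38) - 37235 = √753/3 - 37235 = -37235 + √753/3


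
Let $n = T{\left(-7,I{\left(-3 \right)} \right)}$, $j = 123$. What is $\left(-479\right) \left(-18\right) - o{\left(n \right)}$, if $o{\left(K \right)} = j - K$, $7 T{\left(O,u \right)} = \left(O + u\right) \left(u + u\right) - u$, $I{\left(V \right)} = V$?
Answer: $8508$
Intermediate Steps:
$T{\left(O,u \right)} = - \frac{u}{7} + \frac{2 u \left(O + u\right)}{7}$ ($T{\left(O,u \right)} = \frac{\left(O + u\right) \left(u + u\right) - u}{7} = \frac{\left(O + u\right) 2 u - u}{7} = \frac{2 u \left(O + u\right) - u}{7} = \frac{- u + 2 u \left(O + u\right)}{7} = - \frac{u}{7} + \frac{2 u \left(O + u\right)}{7}$)
$n = 9$ ($n = \frac{1}{7} \left(-3\right) \left(-1 + 2 \left(-7\right) + 2 \left(-3\right)\right) = \frac{1}{7} \left(-3\right) \left(-1 - 14 - 6\right) = \frac{1}{7} \left(-3\right) \left(-21\right) = 9$)
$o{\left(K \right)} = 123 - K$
$\left(-479\right) \left(-18\right) - o{\left(n \right)} = \left(-479\right) \left(-18\right) - \left(123 - 9\right) = 8622 - \left(123 - 9\right) = 8622 - 114 = 8508$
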